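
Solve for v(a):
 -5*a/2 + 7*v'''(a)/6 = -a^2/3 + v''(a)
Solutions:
 v(a) = C1 + C2*a + C3*exp(6*a/7) + a^4/36 - 31*a^3/108 - 217*a^2/216


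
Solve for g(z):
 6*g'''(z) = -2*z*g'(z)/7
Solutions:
 g(z) = C1 + Integral(C2*airyai(-21^(2/3)*z/21) + C3*airybi(-21^(2/3)*z/21), z)


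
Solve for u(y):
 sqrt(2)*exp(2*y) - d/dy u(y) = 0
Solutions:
 u(y) = C1 + sqrt(2)*exp(2*y)/2


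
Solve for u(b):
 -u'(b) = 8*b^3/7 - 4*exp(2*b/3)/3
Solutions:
 u(b) = C1 - 2*b^4/7 + 2*exp(2*b/3)


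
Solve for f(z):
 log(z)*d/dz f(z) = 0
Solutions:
 f(z) = C1


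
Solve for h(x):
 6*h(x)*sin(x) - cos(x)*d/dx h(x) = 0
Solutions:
 h(x) = C1/cos(x)^6


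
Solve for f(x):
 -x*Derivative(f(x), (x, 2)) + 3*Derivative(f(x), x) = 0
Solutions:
 f(x) = C1 + C2*x^4


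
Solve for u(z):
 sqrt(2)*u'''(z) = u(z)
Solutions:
 u(z) = C3*exp(2^(5/6)*z/2) + (C1*sin(2^(5/6)*sqrt(3)*z/4) + C2*cos(2^(5/6)*sqrt(3)*z/4))*exp(-2^(5/6)*z/4)


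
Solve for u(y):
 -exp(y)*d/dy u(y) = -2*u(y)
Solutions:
 u(y) = C1*exp(-2*exp(-y))


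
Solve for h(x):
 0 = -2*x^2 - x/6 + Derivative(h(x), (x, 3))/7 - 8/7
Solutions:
 h(x) = C1 + C2*x + C3*x^2 + 7*x^5/30 + 7*x^4/144 + 4*x^3/3


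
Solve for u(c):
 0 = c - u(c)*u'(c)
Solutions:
 u(c) = -sqrt(C1 + c^2)
 u(c) = sqrt(C1 + c^2)


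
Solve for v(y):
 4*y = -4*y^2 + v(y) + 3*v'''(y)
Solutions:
 v(y) = C3*exp(-3^(2/3)*y/3) + 4*y^2 + 4*y + (C1*sin(3^(1/6)*y/2) + C2*cos(3^(1/6)*y/2))*exp(3^(2/3)*y/6)


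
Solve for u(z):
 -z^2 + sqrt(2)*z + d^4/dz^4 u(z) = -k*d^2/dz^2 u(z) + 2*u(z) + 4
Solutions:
 u(z) = C1*exp(-sqrt(2)*z*sqrt(-k - sqrt(k^2 + 8))/2) + C2*exp(sqrt(2)*z*sqrt(-k - sqrt(k^2 + 8))/2) + C3*exp(-sqrt(2)*z*sqrt(-k + sqrt(k^2 + 8))/2) + C4*exp(sqrt(2)*z*sqrt(-k + sqrt(k^2 + 8))/2) - k/2 - z^2/2 + sqrt(2)*z/2 - 2


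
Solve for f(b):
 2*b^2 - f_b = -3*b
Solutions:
 f(b) = C1 + 2*b^3/3 + 3*b^2/2


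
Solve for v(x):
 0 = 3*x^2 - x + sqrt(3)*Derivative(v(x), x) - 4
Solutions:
 v(x) = C1 - sqrt(3)*x^3/3 + sqrt(3)*x^2/6 + 4*sqrt(3)*x/3


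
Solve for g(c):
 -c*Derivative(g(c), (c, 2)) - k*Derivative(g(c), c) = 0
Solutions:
 g(c) = C1 + c^(1 - re(k))*(C2*sin(log(c)*Abs(im(k))) + C3*cos(log(c)*im(k)))


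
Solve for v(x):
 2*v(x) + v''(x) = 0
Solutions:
 v(x) = C1*sin(sqrt(2)*x) + C2*cos(sqrt(2)*x)


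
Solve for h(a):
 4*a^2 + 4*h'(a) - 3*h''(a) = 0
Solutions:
 h(a) = C1 + C2*exp(4*a/3) - a^3/3 - 3*a^2/4 - 9*a/8


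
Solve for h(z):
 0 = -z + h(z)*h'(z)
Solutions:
 h(z) = -sqrt(C1 + z^2)
 h(z) = sqrt(C1 + z^2)


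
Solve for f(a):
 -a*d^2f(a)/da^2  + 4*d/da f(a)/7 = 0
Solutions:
 f(a) = C1 + C2*a^(11/7)


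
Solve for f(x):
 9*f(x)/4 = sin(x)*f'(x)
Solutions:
 f(x) = C1*(cos(x) - 1)^(9/8)/(cos(x) + 1)^(9/8)


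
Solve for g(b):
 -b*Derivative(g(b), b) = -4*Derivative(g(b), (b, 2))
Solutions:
 g(b) = C1 + C2*erfi(sqrt(2)*b/4)


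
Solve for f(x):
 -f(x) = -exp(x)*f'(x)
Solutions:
 f(x) = C1*exp(-exp(-x))


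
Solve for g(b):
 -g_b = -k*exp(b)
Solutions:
 g(b) = C1 + k*exp(b)


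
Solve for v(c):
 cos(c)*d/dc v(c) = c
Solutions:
 v(c) = C1 + Integral(c/cos(c), c)


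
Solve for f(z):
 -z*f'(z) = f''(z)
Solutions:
 f(z) = C1 + C2*erf(sqrt(2)*z/2)


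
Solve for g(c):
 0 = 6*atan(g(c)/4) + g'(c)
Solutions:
 Integral(1/atan(_y/4), (_y, g(c))) = C1 - 6*c


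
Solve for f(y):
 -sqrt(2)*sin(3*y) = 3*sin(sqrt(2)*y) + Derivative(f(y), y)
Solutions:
 f(y) = C1 + sqrt(2)*cos(3*y)/3 + 3*sqrt(2)*cos(sqrt(2)*y)/2


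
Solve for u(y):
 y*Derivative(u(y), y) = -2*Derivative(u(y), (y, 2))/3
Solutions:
 u(y) = C1 + C2*erf(sqrt(3)*y/2)


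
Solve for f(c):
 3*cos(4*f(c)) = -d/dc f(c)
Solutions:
 f(c) = -asin((C1 + exp(24*c))/(C1 - exp(24*c)))/4 + pi/4
 f(c) = asin((C1 + exp(24*c))/(C1 - exp(24*c)))/4


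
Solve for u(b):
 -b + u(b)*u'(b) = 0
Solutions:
 u(b) = -sqrt(C1 + b^2)
 u(b) = sqrt(C1 + b^2)


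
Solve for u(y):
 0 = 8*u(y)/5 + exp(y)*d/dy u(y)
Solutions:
 u(y) = C1*exp(8*exp(-y)/5)


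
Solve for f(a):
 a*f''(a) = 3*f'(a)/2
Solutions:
 f(a) = C1 + C2*a^(5/2)


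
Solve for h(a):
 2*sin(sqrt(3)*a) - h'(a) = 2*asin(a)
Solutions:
 h(a) = C1 - 2*a*asin(a) - 2*sqrt(1 - a^2) - 2*sqrt(3)*cos(sqrt(3)*a)/3


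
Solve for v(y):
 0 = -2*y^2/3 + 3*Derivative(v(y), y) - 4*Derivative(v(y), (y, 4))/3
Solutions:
 v(y) = C1 + C4*exp(2^(1/3)*3^(2/3)*y/2) + 2*y^3/27 + (C2*sin(3*2^(1/3)*3^(1/6)*y/4) + C3*cos(3*2^(1/3)*3^(1/6)*y/4))*exp(-2^(1/3)*3^(2/3)*y/4)


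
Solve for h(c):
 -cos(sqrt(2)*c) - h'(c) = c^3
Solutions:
 h(c) = C1 - c^4/4 - sqrt(2)*sin(sqrt(2)*c)/2


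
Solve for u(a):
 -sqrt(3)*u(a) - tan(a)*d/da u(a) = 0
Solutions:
 u(a) = C1/sin(a)^(sqrt(3))


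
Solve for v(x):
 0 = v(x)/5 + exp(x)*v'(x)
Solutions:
 v(x) = C1*exp(exp(-x)/5)


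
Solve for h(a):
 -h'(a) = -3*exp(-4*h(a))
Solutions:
 h(a) = log(-I*(C1 + 12*a)^(1/4))
 h(a) = log(I*(C1 + 12*a)^(1/4))
 h(a) = log(-(C1 + 12*a)^(1/4))
 h(a) = log(C1 + 12*a)/4


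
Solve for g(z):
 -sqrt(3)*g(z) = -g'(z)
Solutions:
 g(z) = C1*exp(sqrt(3)*z)


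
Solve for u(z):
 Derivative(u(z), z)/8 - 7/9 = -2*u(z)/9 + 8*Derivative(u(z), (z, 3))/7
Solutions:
 u(z) = C1*exp(-21^(1/3)*z*(21^(1/3)/(5*sqrt(163) + 64)^(1/3) + (5*sqrt(163) + 64)^(1/3))/48)*sin(3^(1/6)*7^(1/3)*z*(-3^(2/3)*(5*sqrt(163) + 64)^(1/3) + 3*7^(1/3)/(5*sqrt(163) + 64)^(1/3))/48) + C2*exp(-21^(1/3)*z*(21^(1/3)/(5*sqrt(163) + 64)^(1/3) + (5*sqrt(163) + 64)^(1/3))/48)*cos(3^(1/6)*7^(1/3)*z*(-3^(2/3)*(5*sqrt(163) + 64)^(1/3) + 3*7^(1/3)/(5*sqrt(163) + 64)^(1/3))/48) + C3*exp(21^(1/3)*z*(21^(1/3)/(5*sqrt(163) + 64)^(1/3) + (5*sqrt(163) + 64)^(1/3))/24) + 7/2


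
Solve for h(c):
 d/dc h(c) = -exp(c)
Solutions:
 h(c) = C1 - exp(c)


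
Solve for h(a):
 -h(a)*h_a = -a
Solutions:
 h(a) = -sqrt(C1 + a^2)
 h(a) = sqrt(C1 + a^2)


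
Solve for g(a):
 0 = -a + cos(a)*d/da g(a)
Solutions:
 g(a) = C1 + Integral(a/cos(a), a)


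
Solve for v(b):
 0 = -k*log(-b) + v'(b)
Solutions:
 v(b) = C1 + b*k*log(-b) - b*k


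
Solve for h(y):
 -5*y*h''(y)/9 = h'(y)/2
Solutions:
 h(y) = C1 + C2*y^(1/10)


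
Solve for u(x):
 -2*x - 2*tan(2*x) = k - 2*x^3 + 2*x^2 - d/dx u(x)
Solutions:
 u(x) = C1 + k*x - x^4/2 + 2*x^3/3 + x^2 - log(cos(2*x))


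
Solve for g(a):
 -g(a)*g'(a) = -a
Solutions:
 g(a) = -sqrt(C1 + a^2)
 g(a) = sqrt(C1 + a^2)


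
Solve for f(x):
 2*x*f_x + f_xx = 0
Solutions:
 f(x) = C1 + C2*erf(x)


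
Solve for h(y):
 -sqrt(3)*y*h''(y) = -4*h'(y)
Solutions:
 h(y) = C1 + C2*y^(1 + 4*sqrt(3)/3)


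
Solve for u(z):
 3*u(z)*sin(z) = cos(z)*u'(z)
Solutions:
 u(z) = C1/cos(z)^3


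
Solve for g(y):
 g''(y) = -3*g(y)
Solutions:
 g(y) = C1*sin(sqrt(3)*y) + C2*cos(sqrt(3)*y)


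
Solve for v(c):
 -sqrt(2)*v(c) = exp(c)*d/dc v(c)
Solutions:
 v(c) = C1*exp(sqrt(2)*exp(-c))


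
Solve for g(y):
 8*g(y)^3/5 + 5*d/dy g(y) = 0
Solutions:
 g(y) = -5*sqrt(2)*sqrt(-1/(C1 - 8*y))/2
 g(y) = 5*sqrt(2)*sqrt(-1/(C1 - 8*y))/2


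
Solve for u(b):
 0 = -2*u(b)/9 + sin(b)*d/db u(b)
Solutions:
 u(b) = C1*(cos(b) - 1)^(1/9)/(cos(b) + 1)^(1/9)


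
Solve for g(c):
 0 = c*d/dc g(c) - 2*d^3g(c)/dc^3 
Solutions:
 g(c) = C1 + Integral(C2*airyai(2^(2/3)*c/2) + C3*airybi(2^(2/3)*c/2), c)


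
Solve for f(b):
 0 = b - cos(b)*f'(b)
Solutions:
 f(b) = C1 + Integral(b/cos(b), b)


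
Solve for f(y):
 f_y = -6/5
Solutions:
 f(y) = C1 - 6*y/5


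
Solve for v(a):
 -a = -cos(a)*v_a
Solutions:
 v(a) = C1 + Integral(a/cos(a), a)


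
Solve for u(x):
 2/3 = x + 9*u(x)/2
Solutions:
 u(x) = 4/27 - 2*x/9


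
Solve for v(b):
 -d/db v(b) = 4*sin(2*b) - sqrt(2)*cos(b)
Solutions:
 v(b) = C1 + sqrt(2)*sin(b) + 2*cos(2*b)


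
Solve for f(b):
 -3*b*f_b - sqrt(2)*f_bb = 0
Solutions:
 f(b) = C1 + C2*erf(2^(1/4)*sqrt(3)*b/2)


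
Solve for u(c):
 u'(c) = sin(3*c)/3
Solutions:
 u(c) = C1 - cos(3*c)/9


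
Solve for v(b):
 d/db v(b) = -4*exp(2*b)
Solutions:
 v(b) = C1 - 2*exp(2*b)


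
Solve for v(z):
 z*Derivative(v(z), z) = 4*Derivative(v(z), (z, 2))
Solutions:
 v(z) = C1 + C2*erfi(sqrt(2)*z/4)


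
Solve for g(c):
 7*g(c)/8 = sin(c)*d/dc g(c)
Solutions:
 g(c) = C1*(cos(c) - 1)^(7/16)/(cos(c) + 1)^(7/16)


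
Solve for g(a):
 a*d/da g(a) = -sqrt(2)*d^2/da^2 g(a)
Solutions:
 g(a) = C1 + C2*erf(2^(1/4)*a/2)


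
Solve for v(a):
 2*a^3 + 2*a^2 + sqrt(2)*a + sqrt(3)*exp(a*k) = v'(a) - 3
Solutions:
 v(a) = C1 + a^4/2 + 2*a^3/3 + sqrt(2)*a^2/2 + 3*a + sqrt(3)*exp(a*k)/k


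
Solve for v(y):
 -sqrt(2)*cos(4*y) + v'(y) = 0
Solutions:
 v(y) = C1 + sqrt(2)*sin(4*y)/4


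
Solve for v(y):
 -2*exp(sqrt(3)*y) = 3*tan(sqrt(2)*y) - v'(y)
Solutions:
 v(y) = C1 + 2*sqrt(3)*exp(sqrt(3)*y)/3 - 3*sqrt(2)*log(cos(sqrt(2)*y))/2


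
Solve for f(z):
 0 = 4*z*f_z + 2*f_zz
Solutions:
 f(z) = C1 + C2*erf(z)


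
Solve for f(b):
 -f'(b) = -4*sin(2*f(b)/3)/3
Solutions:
 -4*b/3 + 3*log(cos(2*f(b)/3) - 1)/4 - 3*log(cos(2*f(b)/3) + 1)/4 = C1


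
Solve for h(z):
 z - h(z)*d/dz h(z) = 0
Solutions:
 h(z) = -sqrt(C1 + z^2)
 h(z) = sqrt(C1 + z^2)


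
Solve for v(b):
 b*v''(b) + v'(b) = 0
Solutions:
 v(b) = C1 + C2*log(b)


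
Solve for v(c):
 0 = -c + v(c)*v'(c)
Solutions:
 v(c) = -sqrt(C1 + c^2)
 v(c) = sqrt(C1 + c^2)


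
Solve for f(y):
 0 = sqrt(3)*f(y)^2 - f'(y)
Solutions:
 f(y) = -1/(C1 + sqrt(3)*y)


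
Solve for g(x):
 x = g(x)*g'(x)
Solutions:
 g(x) = -sqrt(C1 + x^2)
 g(x) = sqrt(C1 + x^2)


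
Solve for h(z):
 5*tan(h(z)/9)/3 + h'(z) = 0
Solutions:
 h(z) = -9*asin(C1*exp(-5*z/27)) + 9*pi
 h(z) = 9*asin(C1*exp(-5*z/27))


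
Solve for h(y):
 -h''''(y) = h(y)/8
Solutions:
 h(y) = (C1*sin(2^(3/4)*y/4) + C2*cos(2^(3/4)*y/4))*exp(-2^(3/4)*y/4) + (C3*sin(2^(3/4)*y/4) + C4*cos(2^(3/4)*y/4))*exp(2^(3/4)*y/4)


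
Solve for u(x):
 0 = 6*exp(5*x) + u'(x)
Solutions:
 u(x) = C1 - 6*exp(5*x)/5


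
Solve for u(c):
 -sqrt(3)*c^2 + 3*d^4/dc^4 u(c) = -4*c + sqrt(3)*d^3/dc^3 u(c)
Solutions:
 u(c) = C1 + C2*c + C3*c^2 + C4*exp(sqrt(3)*c/3) - c^5/60 - sqrt(3)*c^4/36 - c^3/3


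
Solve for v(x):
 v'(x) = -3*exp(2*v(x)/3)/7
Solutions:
 v(x) = 3*log(-sqrt(-1/(C1 - 3*x))) - 3*log(2) + 3*log(42)/2
 v(x) = 3*log(-1/(C1 - 3*x))/2 - 3*log(2) + 3*log(42)/2


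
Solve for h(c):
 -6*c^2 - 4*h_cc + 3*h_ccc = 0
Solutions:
 h(c) = C1 + C2*c + C3*exp(4*c/3) - c^4/8 - 3*c^3/8 - 27*c^2/32


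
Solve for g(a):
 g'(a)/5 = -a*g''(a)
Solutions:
 g(a) = C1 + C2*a^(4/5)


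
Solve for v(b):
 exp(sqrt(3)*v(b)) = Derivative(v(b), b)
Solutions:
 v(b) = sqrt(3)*(2*log(-1/(C1 + b)) - log(3))/6


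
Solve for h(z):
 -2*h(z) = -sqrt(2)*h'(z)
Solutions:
 h(z) = C1*exp(sqrt(2)*z)


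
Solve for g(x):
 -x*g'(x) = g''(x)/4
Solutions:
 g(x) = C1 + C2*erf(sqrt(2)*x)


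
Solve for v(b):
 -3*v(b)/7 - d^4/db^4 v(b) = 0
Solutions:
 v(b) = (C1*sin(sqrt(2)*3^(1/4)*7^(3/4)*b/14) + C2*cos(sqrt(2)*3^(1/4)*7^(3/4)*b/14))*exp(-sqrt(2)*3^(1/4)*7^(3/4)*b/14) + (C3*sin(sqrt(2)*3^(1/4)*7^(3/4)*b/14) + C4*cos(sqrt(2)*3^(1/4)*7^(3/4)*b/14))*exp(sqrt(2)*3^(1/4)*7^(3/4)*b/14)


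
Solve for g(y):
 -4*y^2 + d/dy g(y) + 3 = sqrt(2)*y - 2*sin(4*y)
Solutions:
 g(y) = C1 + 4*y^3/3 + sqrt(2)*y^2/2 - 3*y + cos(4*y)/2


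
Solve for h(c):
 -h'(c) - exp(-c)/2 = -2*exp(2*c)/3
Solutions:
 h(c) = C1 + exp(2*c)/3 + exp(-c)/2


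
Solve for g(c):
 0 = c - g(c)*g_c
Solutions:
 g(c) = -sqrt(C1 + c^2)
 g(c) = sqrt(C1 + c^2)


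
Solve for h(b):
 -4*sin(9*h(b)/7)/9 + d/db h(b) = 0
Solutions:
 -4*b/9 + 7*log(cos(9*h(b)/7) - 1)/18 - 7*log(cos(9*h(b)/7) + 1)/18 = C1


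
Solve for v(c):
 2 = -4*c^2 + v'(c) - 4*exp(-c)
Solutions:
 v(c) = C1 + 4*c^3/3 + 2*c - 4*exp(-c)


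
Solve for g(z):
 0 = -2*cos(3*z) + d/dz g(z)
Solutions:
 g(z) = C1 + 2*sin(3*z)/3


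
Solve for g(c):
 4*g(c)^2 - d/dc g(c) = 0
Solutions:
 g(c) = -1/(C1 + 4*c)


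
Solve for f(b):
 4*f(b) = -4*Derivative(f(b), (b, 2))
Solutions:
 f(b) = C1*sin(b) + C2*cos(b)


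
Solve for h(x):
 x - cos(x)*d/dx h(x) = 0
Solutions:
 h(x) = C1 + Integral(x/cos(x), x)


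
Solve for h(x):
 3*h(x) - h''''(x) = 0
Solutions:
 h(x) = C1*exp(-3^(1/4)*x) + C2*exp(3^(1/4)*x) + C3*sin(3^(1/4)*x) + C4*cos(3^(1/4)*x)


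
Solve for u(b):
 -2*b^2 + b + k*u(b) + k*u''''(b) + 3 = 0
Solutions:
 u(b) = C1*exp(-sqrt(2)*b*(1 - I)/2) + C2*exp(sqrt(2)*b*(1 - I)/2) + C3*exp(-sqrt(2)*b*(1 + I)/2) + C4*exp(sqrt(2)*b*(1 + I)/2) + 2*b^2/k - b/k - 3/k


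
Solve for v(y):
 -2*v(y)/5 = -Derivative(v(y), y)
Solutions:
 v(y) = C1*exp(2*y/5)


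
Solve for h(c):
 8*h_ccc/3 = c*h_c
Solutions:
 h(c) = C1 + Integral(C2*airyai(3^(1/3)*c/2) + C3*airybi(3^(1/3)*c/2), c)


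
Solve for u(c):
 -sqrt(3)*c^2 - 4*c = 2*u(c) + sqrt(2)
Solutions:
 u(c) = -sqrt(3)*c^2/2 - 2*c - sqrt(2)/2


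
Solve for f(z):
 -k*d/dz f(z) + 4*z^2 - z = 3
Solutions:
 f(z) = C1 + 4*z^3/(3*k) - z^2/(2*k) - 3*z/k


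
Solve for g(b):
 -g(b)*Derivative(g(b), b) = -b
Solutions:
 g(b) = -sqrt(C1 + b^2)
 g(b) = sqrt(C1 + b^2)


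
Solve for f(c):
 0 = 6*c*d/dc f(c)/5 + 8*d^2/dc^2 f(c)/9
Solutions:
 f(c) = C1 + C2*erf(3*sqrt(30)*c/20)


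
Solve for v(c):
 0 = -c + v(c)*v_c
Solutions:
 v(c) = -sqrt(C1 + c^2)
 v(c) = sqrt(C1 + c^2)


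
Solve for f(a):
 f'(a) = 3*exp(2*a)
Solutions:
 f(a) = C1 + 3*exp(2*a)/2


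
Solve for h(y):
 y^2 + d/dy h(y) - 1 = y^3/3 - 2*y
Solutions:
 h(y) = C1 + y^4/12 - y^3/3 - y^2 + y


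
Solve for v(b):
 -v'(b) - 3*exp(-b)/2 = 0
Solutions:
 v(b) = C1 + 3*exp(-b)/2


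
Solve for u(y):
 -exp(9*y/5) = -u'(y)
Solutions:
 u(y) = C1 + 5*exp(9*y/5)/9


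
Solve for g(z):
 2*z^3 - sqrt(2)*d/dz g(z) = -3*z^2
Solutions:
 g(z) = C1 + sqrt(2)*z^4/4 + sqrt(2)*z^3/2


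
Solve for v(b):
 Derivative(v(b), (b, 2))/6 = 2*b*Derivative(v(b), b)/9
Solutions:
 v(b) = C1 + C2*erfi(sqrt(6)*b/3)


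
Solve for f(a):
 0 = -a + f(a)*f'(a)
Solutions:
 f(a) = -sqrt(C1 + a^2)
 f(a) = sqrt(C1 + a^2)


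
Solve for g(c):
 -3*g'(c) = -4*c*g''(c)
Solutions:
 g(c) = C1 + C2*c^(7/4)


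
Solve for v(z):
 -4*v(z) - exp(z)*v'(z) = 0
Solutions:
 v(z) = C1*exp(4*exp(-z))


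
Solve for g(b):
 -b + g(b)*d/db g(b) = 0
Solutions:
 g(b) = -sqrt(C1 + b^2)
 g(b) = sqrt(C1 + b^2)


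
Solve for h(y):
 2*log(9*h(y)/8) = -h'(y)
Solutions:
 -Integral(1/(-log(_y) - 2*log(3) + 3*log(2)), (_y, h(y)))/2 = C1 - y


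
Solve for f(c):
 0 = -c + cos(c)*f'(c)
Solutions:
 f(c) = C1 + Integral(c/cos(c), c)


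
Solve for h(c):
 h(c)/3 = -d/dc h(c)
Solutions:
 h(c) = C1*exp(-c/3)


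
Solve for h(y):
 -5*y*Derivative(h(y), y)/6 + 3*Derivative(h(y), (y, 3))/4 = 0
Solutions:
 h(y) = C1 + Integral(C2*airyai(30^(1/3)*y/3) + C3*airybi(30^(1/3)*y/3), y)


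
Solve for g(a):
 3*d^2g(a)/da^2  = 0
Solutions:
 g(a) = C1 + C2*a


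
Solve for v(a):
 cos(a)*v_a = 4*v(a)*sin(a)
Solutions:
 v(a) = C1/cos(a)^4


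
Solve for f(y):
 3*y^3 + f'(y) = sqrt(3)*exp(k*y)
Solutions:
 f(y) = C1 - 3*y^4/4 + sqrt(3)*exp(k*y)/k


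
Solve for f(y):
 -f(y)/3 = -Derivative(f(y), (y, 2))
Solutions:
 f(y) = C1*exp(-sqrt(3)*y/3) + C2*exp(sqrt(3)*y/3)


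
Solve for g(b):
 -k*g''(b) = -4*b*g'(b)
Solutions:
 g(b) = C1 + C2*erf(sqrt(2)*b*sqrt(-1/k))/sqrt(-1/k)


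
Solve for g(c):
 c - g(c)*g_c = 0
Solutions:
 g(c) = -sqrt(C1 + c^2)
 g(c) = sqrt(C1 + c^2)


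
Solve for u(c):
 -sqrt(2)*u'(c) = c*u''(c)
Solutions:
 u(c) = C1 + C2*c^(1 - sqrt(2))


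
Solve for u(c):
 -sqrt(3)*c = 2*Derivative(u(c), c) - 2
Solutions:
 u(c) = C1 - sqrt(3)*c^2/4 + c


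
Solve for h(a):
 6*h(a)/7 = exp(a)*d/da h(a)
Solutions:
 h(a) = C1*exp(-6*exp(-a)/7)


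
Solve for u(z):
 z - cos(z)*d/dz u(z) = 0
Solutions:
 u(z) = C1 + Integral(z/cos(z), z)


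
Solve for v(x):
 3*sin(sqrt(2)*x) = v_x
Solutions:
 v(x) = C1 - 3*sqrt(2)*cos(sqrt(2)*x)/2


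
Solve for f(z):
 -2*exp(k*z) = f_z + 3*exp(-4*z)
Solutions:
 f(z) = C1 + 3*exp(-4*z)/4 - 2*exp(k*z)/k


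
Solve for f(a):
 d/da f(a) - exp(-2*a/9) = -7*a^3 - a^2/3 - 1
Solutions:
 f(a) = C1 - 7*a^4/4 - a^3/9 - a - 9*exp(-2*a/9)/2


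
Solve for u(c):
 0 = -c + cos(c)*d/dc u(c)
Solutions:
 u(c) = C1 + Integral(c/cos(c), c)


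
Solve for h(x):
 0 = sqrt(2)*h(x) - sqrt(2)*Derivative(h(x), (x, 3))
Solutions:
 h(x) = C3*exp(x) + (C1*sin(sqrt(3)*x/2) + C2*cos(sqrt(3)*x/2))*exp(-x/2)


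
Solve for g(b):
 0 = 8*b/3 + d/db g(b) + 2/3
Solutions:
 g(b) = C1 - 4*b^2/3 - 2*b/3


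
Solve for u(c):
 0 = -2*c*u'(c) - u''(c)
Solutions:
 u(c) = C1 + C2*erf(c)


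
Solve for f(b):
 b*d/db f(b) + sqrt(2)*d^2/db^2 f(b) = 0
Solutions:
 f(b) = C1 + C2*erf(2^(1/4)*b/2)


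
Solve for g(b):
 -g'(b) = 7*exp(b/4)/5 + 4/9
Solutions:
 g(b) = C1 - 4*b/9 - 28*exp(b/4)/5


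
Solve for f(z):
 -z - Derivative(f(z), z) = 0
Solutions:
 f(z) = C1 - z^2/2


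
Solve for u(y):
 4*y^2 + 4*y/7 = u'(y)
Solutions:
 u(y) = C1 + 4*y^3/3 + 2*y^2/7


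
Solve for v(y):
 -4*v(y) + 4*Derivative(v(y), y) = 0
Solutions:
 v(y) = C1*exp(y)


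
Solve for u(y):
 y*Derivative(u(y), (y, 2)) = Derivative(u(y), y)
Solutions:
 u(y) = C1 + C2*y^2


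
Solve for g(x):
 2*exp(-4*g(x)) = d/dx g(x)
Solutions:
 g(x) = log(-I*(C1 + 8*x)^(1/4))
 g(x) = log(I*(C1 + 8*x)^(1/4))
 g(x) = log(-(C1 + 8*x)^(1/4))
 g(x) = log(C1 + 8*x)/4


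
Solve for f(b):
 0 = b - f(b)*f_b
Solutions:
 f(b) = -sqrt(C1 + b^2)
 f(b) = sqrt(C1 + b^2)


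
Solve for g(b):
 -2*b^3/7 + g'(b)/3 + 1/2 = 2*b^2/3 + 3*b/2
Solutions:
 g(b) = C1 + 3*b^4/14 + 2*b^3/3 + 9*b^2/4 - 3*b/2


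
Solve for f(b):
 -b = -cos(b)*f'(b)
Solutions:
 f(b) = C1 + Integral(b/cos(b), b)


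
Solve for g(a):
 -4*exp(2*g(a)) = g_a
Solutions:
 g(a) = log(-sqrt(-1/(C1 - 4*a))) - log(2)/2
 g(a) = log(-1/(C1 - 4*a))/2 - log(2)/2


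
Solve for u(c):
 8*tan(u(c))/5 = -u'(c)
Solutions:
 u(c) = pi - asin(C1*exp(-8*c/5))
 u(c) = asin(C1*exp(-8*c/5))


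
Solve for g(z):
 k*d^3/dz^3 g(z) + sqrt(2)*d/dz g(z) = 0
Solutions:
 g(z) = C1 + C2*exp(-2^(1/4)*z*sqrt(-1/k)) + C3*exp(2^(1/4)*z*sqrt(-1/k))


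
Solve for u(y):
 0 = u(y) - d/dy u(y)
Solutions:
 u(y) = C1*exp(y)


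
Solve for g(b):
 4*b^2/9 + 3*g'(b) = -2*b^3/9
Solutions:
 g(b) = C1 - b^4/54 - 4*b^3/81


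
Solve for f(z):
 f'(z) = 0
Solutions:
 f(z) = C1


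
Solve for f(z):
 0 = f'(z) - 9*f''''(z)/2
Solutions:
 f(z) = C1 + C4*exp(6^(1/3)*z/3) + (C2*sin(2^(1/3)*3^(5/6)*z/6) + C3*cos(2^(1/3)*3^(5/6)*z/6))*exp(-6^(1/3)*z/6)


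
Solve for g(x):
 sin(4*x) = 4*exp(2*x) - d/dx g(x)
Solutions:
 g(x) = C1 + 2*exp(2*x) + cos(4*x)/4


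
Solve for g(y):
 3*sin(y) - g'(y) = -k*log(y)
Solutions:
 g(y) = C1 + k*y*(log(y) - 1) - 3*cos(y)


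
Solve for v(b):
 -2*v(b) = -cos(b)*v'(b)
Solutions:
 v(b) = C1*(sin(b) + 1)/(sin(b) - 1)


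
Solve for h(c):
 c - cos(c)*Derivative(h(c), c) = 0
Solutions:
 h(c) = C1 + Integral(c/cos(c), c)


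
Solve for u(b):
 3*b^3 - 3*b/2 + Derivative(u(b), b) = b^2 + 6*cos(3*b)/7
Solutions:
 u(b) = C1 - 3*b^4/4 + b^3/3 + 3*b^2/4 + 2*sin(3*b)/7


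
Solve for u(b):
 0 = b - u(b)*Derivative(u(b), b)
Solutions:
 u(b) = -sqrt(C1 + b^2)
 u(b) = sqrt(C1 + b^2)


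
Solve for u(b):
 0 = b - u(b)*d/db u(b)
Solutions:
 u(b) = -sqrt(C1 + b^2)
 u(b) = sqrt(C1 + b^2)


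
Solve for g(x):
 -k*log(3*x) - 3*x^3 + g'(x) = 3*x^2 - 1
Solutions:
 g(x) = C1 + k*x*log(x) - k*x + k*x*log(3) + 3*x^4/4 + x^3 - x


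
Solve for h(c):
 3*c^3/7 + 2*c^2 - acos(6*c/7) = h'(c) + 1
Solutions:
 h(c) = C1 + 3*c^4/28 + 2*c^3/3 - c*acos(6*c/7) - c + sqrt(49 - 36*c^2)/6


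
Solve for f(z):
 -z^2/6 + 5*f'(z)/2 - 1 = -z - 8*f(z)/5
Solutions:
 f(z) = C1*exp(-16*z/25) + 5*z^2/48 - 365*z/384 + 12965/6144


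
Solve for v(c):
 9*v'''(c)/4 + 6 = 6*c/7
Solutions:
 v(c) = C1 + C2*c + C3*c^2 + c^4/63 - 4*c^3/9


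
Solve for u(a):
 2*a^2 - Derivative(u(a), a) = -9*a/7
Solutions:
 u(a) = C1 + 2*a^3/3 + 9*a^2/14


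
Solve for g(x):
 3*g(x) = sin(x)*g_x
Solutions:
 g(x) = C1*(cos(x) - 1)^(3/2)/(cos(x) + 1)^(3/2)


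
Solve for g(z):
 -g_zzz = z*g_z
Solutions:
 g(z) = C1 + Integral(C2*airyai(-z) + C3*airybi(-z), z)


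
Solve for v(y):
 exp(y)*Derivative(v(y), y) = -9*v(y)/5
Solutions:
 v(y) = C1*exp(9*exp(-y)/5)


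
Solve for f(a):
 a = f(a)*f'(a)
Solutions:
 f(a) = -sqrt(C1 + a^2)
 f(a) = sqrt(C1 + a^2)


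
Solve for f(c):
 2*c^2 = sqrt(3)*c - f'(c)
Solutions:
 f(c) = C1 - 2*c^3/3 + sqrt(3)*c^2/2


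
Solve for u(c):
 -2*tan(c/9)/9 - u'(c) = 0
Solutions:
 u(c) = C1 + 2*log(cos(c/9))


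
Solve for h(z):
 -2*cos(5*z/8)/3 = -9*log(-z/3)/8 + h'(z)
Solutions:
 h(z) = C1 + 9*z*log(-z)/8 - 9*z*log(3)/8 - 9*z/8 - 16*sin(5*z/8)/15


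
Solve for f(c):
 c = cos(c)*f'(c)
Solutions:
 f(c) = C1 + Integral(c/cos(c), c)


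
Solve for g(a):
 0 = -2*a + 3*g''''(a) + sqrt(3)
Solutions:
 g(a) = C1 + C2*a + C3*a^2 + C4*a^3 + a^5/180 - sqrt(3)*a^4/72


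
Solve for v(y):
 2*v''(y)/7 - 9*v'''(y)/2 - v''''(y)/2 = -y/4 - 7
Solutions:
 v(y) = C1 + C2*y + C3*exp(y*(-63 + sqrt(4081))/14) + C4*exp(-y*(63 + sqrt(4081))/14) - 7*y^3/48 - 1225*y^2/64


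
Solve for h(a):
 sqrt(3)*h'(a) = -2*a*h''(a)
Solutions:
 h(a) = C1 + C2*a^(1 - sqrt(3)/2)


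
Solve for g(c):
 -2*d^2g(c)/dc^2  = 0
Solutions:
 g(c) = C1 + C2*c


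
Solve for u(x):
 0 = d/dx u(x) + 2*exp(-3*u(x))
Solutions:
 u(x) = log(C1 - 6*x)/3
 u(x) = log((-3^(1/3) - 3^(5/6)*I)*(C1 - 2*x)^(1/3)/2)
 u(x) = log((-3^(1/3) + 3^(5/6)*I)*(C1 - 2*x)^(1/3)/2)


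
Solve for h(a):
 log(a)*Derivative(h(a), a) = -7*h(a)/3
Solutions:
 h(a) = C1*exp(-7*li(a)/3)


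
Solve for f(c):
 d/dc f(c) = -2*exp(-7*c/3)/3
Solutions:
 f(c) = C1 + 2*exp(-7*c/3)/7


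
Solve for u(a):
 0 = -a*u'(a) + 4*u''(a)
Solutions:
 u(a) = C1 + C2*erfi(sqrt(2)*a/4)


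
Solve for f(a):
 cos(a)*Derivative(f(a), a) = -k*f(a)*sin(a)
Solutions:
 f(a) = C1*exp(k*log(cos(a)))


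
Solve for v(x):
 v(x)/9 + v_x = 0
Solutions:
 v(x) = C1*exp(-x/9)


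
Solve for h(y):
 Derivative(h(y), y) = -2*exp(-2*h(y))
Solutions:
 h(y) = log(-sqrt(C1 - 4*y))
 h(y) = log(C1 - 4*y)/2


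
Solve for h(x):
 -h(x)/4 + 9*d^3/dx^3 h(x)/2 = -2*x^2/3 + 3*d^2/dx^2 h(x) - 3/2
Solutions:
 h(x) = C1*exp(x*(-2^(1/3)*(9*sqrt(145) + 113)^(1/3) - 8*2^(2/3)/(9*sqrt(145) + 113)^(1/3) + 8)/36)*sin(2^(1/3)*sqrt(3)*x*(-(9*sqrt(145) + 113)^(1/3) + 8*2^(1/3)/(9*sqrt(145) + 113)^(1/3))/36) + C2*exp(x*(-2^(1/3)*(9*sqrt(145) + 113)^(1/3) - 8*2^(2/3)/(9*sqrt(145) + 113)^(1/3) + 8)/36)*cos(2^(1/3)*sqrt(3)*x*(-(9*sqrt(145) + 113)^(1/3) + 8*2^(1/3)/(9*sqrt(145) + 113)^(1/3))/36) + C3*exp(x*(8*2^(2/3)/(9*sqrt(145) + 113)^(1/3) + 4 + 2^(1/3)*(9*sqrt(145) + 113)^(1/3))/18) + 8*x^2/3 - 58


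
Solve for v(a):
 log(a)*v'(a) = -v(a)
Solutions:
 v(a) = C1*exp(-li(a))


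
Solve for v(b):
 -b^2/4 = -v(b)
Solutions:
 v(b) = b^2/4


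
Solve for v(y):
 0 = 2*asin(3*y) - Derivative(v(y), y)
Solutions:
 v(y) = C1 + 2*y*asin(3*y) + 2*sqrt(1 - 9*y^2)/3


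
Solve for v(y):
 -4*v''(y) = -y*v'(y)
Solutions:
 v(y) = C1 + C2*erfi(sqrt(2)*y/4)


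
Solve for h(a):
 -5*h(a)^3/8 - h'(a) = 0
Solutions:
 h(a) = -2*sqrt(-1/(C1 - 5*a))
 h(a) = 2*sqrt(-1/(C1 - 5*a))


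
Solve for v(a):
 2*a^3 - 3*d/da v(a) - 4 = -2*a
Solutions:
 v(a) = C1 + a^4/6 + a^2/3 - 4*a/3


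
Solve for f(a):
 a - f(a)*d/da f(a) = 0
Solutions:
 f(a) = -sqrt(C1 + a^2)
 f(a) = sqrt(C1 + a^2)


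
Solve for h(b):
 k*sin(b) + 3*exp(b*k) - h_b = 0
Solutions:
 h(b) = C1 - k*cos(b) + 3*exp(b*k)/k


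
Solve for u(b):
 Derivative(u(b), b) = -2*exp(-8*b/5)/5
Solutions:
 u(b) = C1 + exp(-8*b/5)/4


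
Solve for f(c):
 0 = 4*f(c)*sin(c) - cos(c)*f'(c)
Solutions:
 f(c) = C1/cos(c)^4


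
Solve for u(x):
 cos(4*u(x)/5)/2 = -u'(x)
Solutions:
 x/2 - 5*log(sin(4*u(x)/5) - 1)/8 + 5*log(sin(4*u(x)/5) + 1)/8 = C1


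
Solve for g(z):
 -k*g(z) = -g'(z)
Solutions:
 g(z) = C1*exp(k*z)


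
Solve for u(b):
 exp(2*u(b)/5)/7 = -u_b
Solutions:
 u(b) = 5*log(-sqrt(-1/(C1 - b))) - 5*log(2) + 5*log(70)/2
 u(b) = 5*log(-1/(C1 - b))/2 - 5*log(2) + 5*log(70)/2


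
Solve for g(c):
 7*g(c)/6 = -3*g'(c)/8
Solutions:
 g(c) = C1*exp(-28*c/9)


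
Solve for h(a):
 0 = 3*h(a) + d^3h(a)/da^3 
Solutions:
 h(a) = C3*exp(-3^(1/3)*a) + (C1*sin(3^(5/6)*a/2) + C2*cos(3^(5/6)*a/2))*exp(3^(1/3)*a/2)


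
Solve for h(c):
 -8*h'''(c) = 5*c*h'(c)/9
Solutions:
 h(c) = C1 + Integral(C2*airyai(-15^(1/3)*c/6) + C3*airybi(-15^(1/3)*c/6), c)


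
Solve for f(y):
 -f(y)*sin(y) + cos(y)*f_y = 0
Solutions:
 f(y) = C1/cos(y)


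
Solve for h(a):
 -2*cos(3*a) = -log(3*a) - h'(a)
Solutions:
 h(a) = C1 - a*log(a) - a*log(3) + a + 2*sin(3*a)/3


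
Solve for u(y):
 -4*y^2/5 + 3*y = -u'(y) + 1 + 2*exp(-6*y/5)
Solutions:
 u(y) = C1 + 4*y^3/15 - 3*y^2/2 + y - 5*exp(-6*y/5)/3


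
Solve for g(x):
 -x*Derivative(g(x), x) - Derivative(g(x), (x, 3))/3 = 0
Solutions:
 g(x) = C1 + Integral(C2*airyai(-3^(1/3)*x) + C3*airybi(-3^(1/3)*x), x)


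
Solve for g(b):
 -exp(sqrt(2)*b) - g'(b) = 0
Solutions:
 g(b) = C1 - sqrt(2)*exp(sqrt(2)*b)/2


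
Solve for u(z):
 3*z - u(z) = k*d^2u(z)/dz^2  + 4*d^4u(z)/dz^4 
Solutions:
 u(z) = C1*exp(-sqrt(2)*z*sqrt(-k - sqrt(k^2 - 16))/4) + C2*exp(sqrt(2)*z*sqrt(-k - sqrt(k^2 - 16))/4) + C3*exp(-sqrt(2)*z*sqrt(-k + sqrt(k^2 - 16))/4) + C4*exp(sqrt(2)*z*sqrt(-k + sqrt(k^2 - 16))/4) + 3*z


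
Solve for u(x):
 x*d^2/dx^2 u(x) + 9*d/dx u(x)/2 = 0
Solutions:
 u(x) = C1 + C2/x^(7/2)


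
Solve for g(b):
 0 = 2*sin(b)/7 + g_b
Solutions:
 g(b) = C1 + 2*cos(b)/7


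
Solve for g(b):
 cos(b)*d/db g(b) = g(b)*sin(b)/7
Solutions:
 g(b) = C1/cos(b)^(1/7)


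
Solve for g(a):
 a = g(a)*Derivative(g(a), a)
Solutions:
 g(a) = -sqrt(C1 + a^2)
 g(a) = sqrt(C1 + a^2)


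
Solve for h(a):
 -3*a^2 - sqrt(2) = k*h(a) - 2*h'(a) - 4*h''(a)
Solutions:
 h(a) = C1*exp(a*(sqrt(4*k + 1) - 1)/4) + C2*exp(-a*(sqrt(4*k + 1) + 1)/4) - 3*a^2/k - 12*a/k^2 - sqrt(2)/k - 24/k^2 - 24/k^3


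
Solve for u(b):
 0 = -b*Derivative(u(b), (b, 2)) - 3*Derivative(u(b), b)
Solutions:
 u(b) = C1 + C2/b^2


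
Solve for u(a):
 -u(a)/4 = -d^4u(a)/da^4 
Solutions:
 u(a) = C1*exp(-sqrt(2)*a/2) + C2*exp(sqrt(2)*a/2) + C3*sin(sqrt(2)*a/2) + C4*cos(sqrt(2)*a/2)


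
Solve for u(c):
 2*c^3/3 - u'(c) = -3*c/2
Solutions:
 u(c) = C1 + c^4/6 + 3*c^2/4


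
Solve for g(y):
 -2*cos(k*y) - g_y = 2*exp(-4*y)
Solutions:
 g(y) = C1 + exp(-4*y)/2 - 2*sin(k*y)/k


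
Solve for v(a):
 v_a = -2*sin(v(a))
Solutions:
 v(a) = -acos((-C1 - exp(4*a))/(C1 - exp(4*a))) + 2*pi
 v(a) = acos((-C1 - exp(4*a))/(C1 - exp(4*a)))


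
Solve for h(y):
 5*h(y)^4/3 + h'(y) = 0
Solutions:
 h(y) = (-1 - sqrt(3)*I)*(1/(C1 + 5*y))^(1/3)/2
 h(y) = (-1 + sqrt(3)*I)*(1/(C1 + 5*y))^(1/3)/2
 h(y) = (1/(C1 + 5*y))^(1/3)


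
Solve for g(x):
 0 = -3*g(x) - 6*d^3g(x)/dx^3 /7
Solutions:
 g(x) = C3*exp(-2^(2/3)*7^(1/3)*x/2) + (C1*sin(2^(2/3)*sqrt(3)*7^(1/3)*x/4) + C2*cos(2^(2/3)*sqrt(3)*7^(1/3)*x/4))*exp(2^(2/3)*7^(1/3)*x/4)


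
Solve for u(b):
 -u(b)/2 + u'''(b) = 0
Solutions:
 u(b) = C3*exp(2^(2/3)*b/2) + (C1*sin(2^(2/3)*sqrt(3)*b/4) + C2*cos(2^(2/3)*sqrt(3)*b/4))*exp(-2^(2/3)*b/4)


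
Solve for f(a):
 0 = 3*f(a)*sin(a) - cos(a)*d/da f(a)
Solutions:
 f(a) = C1/cos(a)^3


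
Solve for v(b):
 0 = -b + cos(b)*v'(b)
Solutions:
 v(b) = C1 + Integral(b/cos(b), b)


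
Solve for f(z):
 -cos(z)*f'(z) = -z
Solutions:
 f(z) = C1 + Integral(z/cos(z), z)


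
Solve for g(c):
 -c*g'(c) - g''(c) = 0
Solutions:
 g(c) = C1 + C2*erf(sqrt(2)*c/2)


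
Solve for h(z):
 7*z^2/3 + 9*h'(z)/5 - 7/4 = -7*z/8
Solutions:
 h(z) = C1 - 35*z^3/81 - 35*z^2/144 + 35*z/36


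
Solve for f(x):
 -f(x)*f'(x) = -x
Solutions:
 f(x) = -sqrt(C1 + x^2)
 f(x) = sqrt(C1 + x^2)


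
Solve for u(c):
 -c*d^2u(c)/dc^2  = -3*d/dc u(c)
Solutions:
 u(c) = C1 + C2*c^4


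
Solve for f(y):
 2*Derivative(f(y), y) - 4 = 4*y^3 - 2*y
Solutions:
 f(y) = C1 + y^4/2 - y^2/2 + 2*y


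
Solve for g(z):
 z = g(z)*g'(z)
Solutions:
 g(z) = -sqrt(C1 + z^2)
 g(z) = sqrt(C1 + z^2)


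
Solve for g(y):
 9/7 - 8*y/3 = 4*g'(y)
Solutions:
 g(y) = C1 - y^2/3 + 9*y/28


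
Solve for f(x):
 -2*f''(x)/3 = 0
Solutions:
 f(x) = C1 + C2*x


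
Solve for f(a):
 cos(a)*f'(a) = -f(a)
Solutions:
 f(a) = C1*sqrt(sin(a) - 1)/sqrt(sin(a) + 1)


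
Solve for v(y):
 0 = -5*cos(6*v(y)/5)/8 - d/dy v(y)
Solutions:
 5*y/8 - 5*log(sin(6*v(y)/5) - 1)/12 + 5*log(sin(6*v(y)/5) + 1)/12 = C1


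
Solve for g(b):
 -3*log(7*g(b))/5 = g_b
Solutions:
 5*Integral(1/(log(_y) + log(7)), (_y, g(b)))/3 = C1 - b


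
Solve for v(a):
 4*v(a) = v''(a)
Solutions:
 v(a) = C1*exp(-2*a) + C2*exp(2*a)


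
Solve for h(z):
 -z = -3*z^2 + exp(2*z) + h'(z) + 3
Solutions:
 h(z) = C1 + z^3 - z^2/2 - 3*z - exp(2*z)/2


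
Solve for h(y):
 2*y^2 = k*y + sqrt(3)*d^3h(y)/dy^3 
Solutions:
 h(y) = C1 + C2*y + C3*y^2 - sqrt(3)*k*y^4/72 + sqrt(3)*y^5/90


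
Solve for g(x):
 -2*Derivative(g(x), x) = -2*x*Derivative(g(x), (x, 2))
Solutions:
 g(x) = C1 + C2*x^2


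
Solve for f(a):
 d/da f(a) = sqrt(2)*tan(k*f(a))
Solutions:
 f(a) = Piecewise((-asin(exp(C1*k + sqrt(2)*a*k))/k + pi/k, Ne(k, 0)), (nan, True))
 f(a) = Piecewise((asin(exp(C1*k + sqrt(2)*a*k))/k, Ne(k, 0)), (nan, True))


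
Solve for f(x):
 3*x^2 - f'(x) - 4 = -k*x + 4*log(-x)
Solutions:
 f(x) = C1 + k*x^2/2 + x^3 - 4*x*log(-x)


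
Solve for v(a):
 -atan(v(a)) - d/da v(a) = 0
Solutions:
 Integral(1/atan(_y), (_y, v(a))) = C1 - a


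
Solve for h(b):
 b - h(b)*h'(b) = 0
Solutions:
 h(b) = -sqrt(C1 + b^2)
 h(b) = sqrt(C1 + b^2)


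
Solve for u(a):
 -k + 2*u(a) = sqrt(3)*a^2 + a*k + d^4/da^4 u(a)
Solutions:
 u(a) = C1*exp(-2^(1/4)*a) + C2*exp(2^(1/4)*a) + C3*sin(2^(1/4)*a) + C4*cos(2^(1/4)*a) + sqrt(3)*a^2/2 + a*k/2 + k/2


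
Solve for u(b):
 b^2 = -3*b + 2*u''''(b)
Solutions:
 u(b) = C1 + C2*b + C3*b^2 + C4*b^3 + b^6/720 + b^5/80


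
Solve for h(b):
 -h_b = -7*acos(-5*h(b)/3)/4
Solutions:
 Integral(1/acos(-5*_y/3), (_y, h(b))) = C1 + 7*b/4


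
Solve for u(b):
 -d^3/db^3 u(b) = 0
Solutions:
 u(b) = C1 + C2*b + C3*b^2


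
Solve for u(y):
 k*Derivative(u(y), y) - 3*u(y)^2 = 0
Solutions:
 u(y) = -k/(C1*k + 3*y)


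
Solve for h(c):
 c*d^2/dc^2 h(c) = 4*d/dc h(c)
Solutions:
 h(c) = C1 + C2*c^5


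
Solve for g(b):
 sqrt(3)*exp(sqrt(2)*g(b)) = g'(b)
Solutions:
 g(b) = sqrt(2)*(2*log(-1/(C1 + sqrt(3)*b)) - log(2))/4


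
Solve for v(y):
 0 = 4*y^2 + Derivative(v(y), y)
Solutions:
 v(y) = C1 - 4*y^3/3


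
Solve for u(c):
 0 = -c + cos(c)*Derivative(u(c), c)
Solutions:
 u(c) = C1 + Integral(c/cos(c), c)


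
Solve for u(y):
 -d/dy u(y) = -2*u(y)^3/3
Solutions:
 u(y) = -sqrt(6)*sqrt(-1/(C1 + 2*y))/2
 u(y) = sqrt(6)*sqrt(-1/(C1 + 2*y))/2


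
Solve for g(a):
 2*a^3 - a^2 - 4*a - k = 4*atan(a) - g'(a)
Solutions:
 g(a) = C1 - a^4/2 + a^3/3 + 2*a^2 + a*k + 4*a*atan(a) - 2*log(a^2 + 1)


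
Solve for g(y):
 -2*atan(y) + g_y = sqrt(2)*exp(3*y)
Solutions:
 g(y) = C1 + 2*y*atan(y) + sqrt(2)*exp(3*y)/3 - log(y^2 + 1)


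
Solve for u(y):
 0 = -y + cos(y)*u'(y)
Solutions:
 u(y) = C1 + Integral(y/cos(y), y)


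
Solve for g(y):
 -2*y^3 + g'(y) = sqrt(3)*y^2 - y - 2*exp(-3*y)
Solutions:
 g(y) = C1 + y^4/2 + sqrt(3)*y^3/3 - y^2/2 + 2*exp(-3*y)/3


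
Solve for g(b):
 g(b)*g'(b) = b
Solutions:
 g(b) = -sqrt(C1 + b^2)
 g(b) = sqrt(C1 + b^2)


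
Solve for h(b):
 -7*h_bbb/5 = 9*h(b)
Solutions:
 h(b) = C3*exp(b*(-45^(1/3)*7^(2/3) + 3*21^(2/3)*5^(1/3))/28)*sin(3*3^(1/6)*5^(1/3)*7^(2/3)*b/14) + C4*exp(b*(-45^(1/3)*7^(2/3) + 3*21^(2/3)*5^(1/3))/28)*cos(3*3^(1/6)*5^(1/3)*7^(2/3)*b/14) + C5*exp(-b*(45^(1/3)*7^(2/3) + 3*21^(2/3)*5^(1/3))/28) + (C1*sin(3*3^(1/6)*5^(1/3)*7^(2/3)*b/14) + C2*cos(3*3^(1/6)*5^(1/3)*7^(2/3)*b/14))*exp(45^(1/3)*7^(2/3)*b/14)


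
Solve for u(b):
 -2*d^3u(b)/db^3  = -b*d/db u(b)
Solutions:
 u(b) = C1 + Integral(C2*airyai(2^(2/3)*b/2) + C3*airybi(2^(2/3)*b/2), b)


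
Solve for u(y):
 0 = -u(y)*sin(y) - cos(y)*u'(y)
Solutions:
 u(y) = C1*cos(y)


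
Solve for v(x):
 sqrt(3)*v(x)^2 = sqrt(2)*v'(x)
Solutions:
 v(x) = -2/(C1 + sqrt(6)*x)


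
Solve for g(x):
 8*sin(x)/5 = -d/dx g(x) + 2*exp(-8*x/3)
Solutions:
 g(x) = C1 + 8*cos(x)/5 - 3*exp(-8*x/3)/4


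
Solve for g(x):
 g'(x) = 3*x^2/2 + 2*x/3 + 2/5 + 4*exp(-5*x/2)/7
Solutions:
 g(x) = C1 + x^3/2 + x^2/3 + 2*x/5 - 8*exp(-5*x/2)/35


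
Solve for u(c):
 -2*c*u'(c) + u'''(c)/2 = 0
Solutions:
 u(c) = C1 + Integral(C2*airyai(2^(2/3)*c) + C3*airybi(2^(2/3)*c), c)


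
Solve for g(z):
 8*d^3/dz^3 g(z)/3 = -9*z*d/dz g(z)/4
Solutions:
 g(z) = C1 + Integral(C2*airyai(-3*2^(1/3)*z/4) + C3*airybi(-3*2^(1/3)*z/4), z)


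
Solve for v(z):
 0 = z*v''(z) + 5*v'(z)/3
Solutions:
 v(z) = C1 + C2/z^(2/3)


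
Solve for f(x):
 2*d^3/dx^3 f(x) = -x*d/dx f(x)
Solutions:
 f(x) = C1 + Integral(C2*airyai(-2^(2/3)*x/2) + C3*airybi(-2^(2/3)*x/2), x)


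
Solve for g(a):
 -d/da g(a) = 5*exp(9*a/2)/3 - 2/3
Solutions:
 g(a) = C1 + 2*a/3 - 10*exp(9*a/2)/27


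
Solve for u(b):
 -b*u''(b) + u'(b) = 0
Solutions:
 u(b) = C1 + C2*b^2


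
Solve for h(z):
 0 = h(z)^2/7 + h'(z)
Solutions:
 h(z) = 7/(C1 + z)


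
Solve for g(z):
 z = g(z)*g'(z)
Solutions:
 g(z) = -sqrt(C1 + z^2)
 g(z) = sqrt(C1 + z^2)


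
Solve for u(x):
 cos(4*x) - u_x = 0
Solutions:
 u(x) = C1 + sin(4*x)/4


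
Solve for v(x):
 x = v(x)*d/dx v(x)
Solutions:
 v(x) = -sqrt(C1 + x^2)
 v(x) = sqrt(C1 + x^2)


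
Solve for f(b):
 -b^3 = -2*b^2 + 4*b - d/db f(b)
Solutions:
 f(b) = C1 + b^4/4 - 2*b^3/3 + 2*b^2


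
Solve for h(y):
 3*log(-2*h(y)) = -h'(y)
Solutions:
 Integral(1/(log(-_y) + log(2)), (_y, h(y)))/3 = C1 - y


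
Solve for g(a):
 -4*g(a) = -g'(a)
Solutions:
 g(a) = C1*exp(4*a)


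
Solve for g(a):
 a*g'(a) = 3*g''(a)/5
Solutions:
 g(a) = C1 + C2*erfi(sqrt(30)*a/6)


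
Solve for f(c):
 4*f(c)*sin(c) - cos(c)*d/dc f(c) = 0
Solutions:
 f(c) = C1/cos(c)^4


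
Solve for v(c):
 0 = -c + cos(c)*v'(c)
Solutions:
 v(c) = C1 + Integral(c/cos(c), c)


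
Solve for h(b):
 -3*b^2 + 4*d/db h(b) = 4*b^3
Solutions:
 h(b) = C1 + b^4/4 + b^3/4


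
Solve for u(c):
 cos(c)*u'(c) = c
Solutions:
 u(c) = C1 + Integral(c/cos(c), c)


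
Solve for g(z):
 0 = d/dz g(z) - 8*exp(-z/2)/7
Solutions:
 g(z) = C1 - 16*exp(-z/2)/7


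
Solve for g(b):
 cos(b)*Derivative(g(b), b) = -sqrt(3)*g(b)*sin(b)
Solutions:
 g(b) = C1*cos(b)^(sqrt(3))


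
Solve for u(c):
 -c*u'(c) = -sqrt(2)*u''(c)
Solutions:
 u(c) = C1 + C2*erfi(2^(1/4)*c/2)


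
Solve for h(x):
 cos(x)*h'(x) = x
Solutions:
 h(x) = C1 + Integral(x/cos(x), x)


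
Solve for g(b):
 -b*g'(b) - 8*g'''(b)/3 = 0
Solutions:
 g(b) = C1 + Integral(C2*airyai(-3^(1/3)*b/2) + C3*airybi(-3^(1/3)*b/2), b)


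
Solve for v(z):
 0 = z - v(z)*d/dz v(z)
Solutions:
 v(z) = -sqrt(C1 + z^2)
 v(z) = sqrt(C1 + z^2)


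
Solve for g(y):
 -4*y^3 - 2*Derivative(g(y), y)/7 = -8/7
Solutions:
 g(y) = C1 - 7*y^4/2 + 4*y


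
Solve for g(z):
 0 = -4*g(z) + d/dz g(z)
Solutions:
 g(z) = C1*exp(4*z)


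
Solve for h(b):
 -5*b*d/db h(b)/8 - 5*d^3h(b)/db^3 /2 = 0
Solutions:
 h(b) = C1 + Integral(C2*airyai(-2^(1/3)*b/2) + C3*airybi(-2^(1/3)*b/2), b)


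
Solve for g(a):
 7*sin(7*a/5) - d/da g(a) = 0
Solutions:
 g(a) = C1 - 5*cos(7*a/5)


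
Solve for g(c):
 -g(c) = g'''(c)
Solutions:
 g(c) = C3*exp(-c) + (C1*sin(sqrt(3)*c/2) + C2*cos(sqrt(3)*c/2))*exp(c/2)


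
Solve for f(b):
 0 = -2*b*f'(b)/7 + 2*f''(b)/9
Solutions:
 f(b) = C1 + C2*erfi(3*sqrt(14)*b/14)


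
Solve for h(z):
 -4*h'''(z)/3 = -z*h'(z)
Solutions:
 h(z) = C1 + Integral(C2*airyai(6^(1/3)*z/2) + C3*airybi(6^(1/3)*z/2), z)


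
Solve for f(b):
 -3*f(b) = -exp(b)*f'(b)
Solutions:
 f(b) = C1*exp(-3*exp(-b))


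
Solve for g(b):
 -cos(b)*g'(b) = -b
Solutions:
 g(b) = C1 + Integral(b/cos(b), b)


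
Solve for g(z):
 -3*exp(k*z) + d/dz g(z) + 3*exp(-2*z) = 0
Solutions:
 g(z) = C1 + 3*exp(-2*z)/2 + 3*exp(k*z)/k


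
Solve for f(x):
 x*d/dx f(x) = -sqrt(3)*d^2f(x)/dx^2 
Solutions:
 f(x) = C1 + C2*erf(sqrt(2)*3^(3/4)*x/6)


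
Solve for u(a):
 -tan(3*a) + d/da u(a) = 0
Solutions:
 u(a) = C1 - log(cos(3*a))/3


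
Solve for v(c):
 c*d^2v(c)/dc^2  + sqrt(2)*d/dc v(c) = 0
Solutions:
 v(c) = C1 + C2*c^(1 - sqrt(2))


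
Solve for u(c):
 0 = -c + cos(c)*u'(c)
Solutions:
 u(c) = C1 + Integral(c/cos(c), c)


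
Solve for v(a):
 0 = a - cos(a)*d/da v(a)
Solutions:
 v(a) = C1 + Integral(a/cos(a), a)


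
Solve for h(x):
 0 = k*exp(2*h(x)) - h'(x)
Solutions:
 h(x) = log(-sqrt(-1/(C1 + k*x))) - log(2)/2
 h(x) = log(-1/(C1 + k*x))/2 - log(2)/2


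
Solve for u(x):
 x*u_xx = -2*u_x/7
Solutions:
 u(x) = C1 + C2*x^(5/7)


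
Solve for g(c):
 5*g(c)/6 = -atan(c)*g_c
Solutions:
 g(c) = C1*exp(-5*Integral(1/atan(c), c)/6)


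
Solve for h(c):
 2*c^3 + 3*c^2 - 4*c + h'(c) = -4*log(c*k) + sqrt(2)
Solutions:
 h(c) = C1 - c^4/2 - c^3 + 2*c^2 - 4*c*log(c*k) + c*(sqrt(2) + 4)


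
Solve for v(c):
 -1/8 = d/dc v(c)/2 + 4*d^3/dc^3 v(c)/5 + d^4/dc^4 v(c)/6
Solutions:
 v(c) = C1 + C2*exp(c*(-32 + 128*2^(1/3)/(5*sqrt(36345) + 1399)^(1/3) + 2^(2/3)*(5*sqrt(36345) + 1399)^(1/3))/20)*sin(2^(1/3)*sqrt(3)*c*(-2^(1/3)*(5*sqrt(36345) + 1399)^(1/3) + 128/(5*sqrt(36345) + 1399)^(1/3))/20) + C3*exp(c*(-32 + 128*2^(1/3)/(5*sqrt(36345) + 1399)^(1/3) + 2^(2/3)*(5*sqrt(36345) + 1399)^(1/3))/20)*cos(2^(1/3)*sqrt(3)*c*(-2^(1/3)*(5*sqrt(36345) + 1399)^(1/3) + 128/(5*sqrt(36345) + 1399)^(1/3))/20) + C4*exp(-c*(128*2^(1/3)/(5*sqrt(36345) + 1399)^(1/3) + 16 + 2^(2/3)*(5*sqrt(36345) + 1399)^(1/3))/10) - c/4


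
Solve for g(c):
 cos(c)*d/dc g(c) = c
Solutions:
 g(c) = C1 + Integral(c/cos(c), c)


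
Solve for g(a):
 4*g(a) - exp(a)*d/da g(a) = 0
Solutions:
 g(a) = C1*exp(-4*exp(-a))


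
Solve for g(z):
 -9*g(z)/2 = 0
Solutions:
 g(z) = 0


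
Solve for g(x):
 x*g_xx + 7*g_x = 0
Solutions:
 g(x) = C1 + C2/x^6


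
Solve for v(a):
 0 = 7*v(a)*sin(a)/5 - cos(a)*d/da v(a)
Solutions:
 v(a) = C1/cos(a)^(7/5)


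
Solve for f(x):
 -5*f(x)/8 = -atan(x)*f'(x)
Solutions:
 f(x) = C1*exp(5*Integral(1/atan(x), x)/8)


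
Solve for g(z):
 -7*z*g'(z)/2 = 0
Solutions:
 g(z) = C1


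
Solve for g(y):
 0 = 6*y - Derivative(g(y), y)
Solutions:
 g(y) = C1 + 3*y^2


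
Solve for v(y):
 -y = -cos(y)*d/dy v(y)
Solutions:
 v(y) = C1 + Integral(y/cos(y), y)


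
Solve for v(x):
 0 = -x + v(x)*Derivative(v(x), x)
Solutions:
 v(x) = -sqrt(C1 + x^2)
 v(x) = sqrt(C1 + x^2)
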